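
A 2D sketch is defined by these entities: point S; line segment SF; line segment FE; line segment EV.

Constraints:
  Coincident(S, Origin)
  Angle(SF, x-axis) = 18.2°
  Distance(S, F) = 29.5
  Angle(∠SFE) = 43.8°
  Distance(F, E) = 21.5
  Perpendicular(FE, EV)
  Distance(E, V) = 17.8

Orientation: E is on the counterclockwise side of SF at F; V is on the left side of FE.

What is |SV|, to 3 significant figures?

2.63

S is at the origin; SF runs at 18.2° with length 29.5, so F = 29.5·(cos 18.2°, sin 18.2°) = (28.0, 9.21). ∠SFE = 43.8°, so FE runs at 18.2° + (180° − 43.8°) = 154° from the x-axis; with |FE| = 21.5, E = F + 21.5·(cos 154°, sin 154°) = (8.63, 18.5). FE ⟂ EV; with |EV| = 17.8 on the left of FE, V = E + 17.8·(-0.432, -0.902) = (0.944, 2.45). Then |SV| = |V − S| = 2.63.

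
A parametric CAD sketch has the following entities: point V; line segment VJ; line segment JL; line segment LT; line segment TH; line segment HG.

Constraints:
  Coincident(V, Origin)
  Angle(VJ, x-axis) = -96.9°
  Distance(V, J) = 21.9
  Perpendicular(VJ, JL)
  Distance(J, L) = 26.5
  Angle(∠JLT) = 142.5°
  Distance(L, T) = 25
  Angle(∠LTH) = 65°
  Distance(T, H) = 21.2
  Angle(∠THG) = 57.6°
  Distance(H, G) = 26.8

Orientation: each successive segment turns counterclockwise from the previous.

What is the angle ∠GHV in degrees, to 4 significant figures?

88.46°

V is at the origin; VJ runs at -96.9° with length 21.9, so J = (-2.631, -21.74). The perpendicularity gives JL at right angles to VJ, so JL runs at -6.900°; with |JL| = 26.5, L = (23.68, -24.93). ∠JLT = 142.5° gives LT at 30.60° from the x-axis; with |LT| = 25.0, T = (45.20, -12.20). ∠LTH = 65.0° gives TH at 145.6° from the x-axis; with |TH| = 21.2, H = (27.70, -0.2217). ∠THG = 57.6° gives HG at -92.00° from the x-axis; with |HG| = 26.8, G = (26.77, -27.01). Then cos ∠GHV = HG·HV / (|HG||HV|), giving 88.46°.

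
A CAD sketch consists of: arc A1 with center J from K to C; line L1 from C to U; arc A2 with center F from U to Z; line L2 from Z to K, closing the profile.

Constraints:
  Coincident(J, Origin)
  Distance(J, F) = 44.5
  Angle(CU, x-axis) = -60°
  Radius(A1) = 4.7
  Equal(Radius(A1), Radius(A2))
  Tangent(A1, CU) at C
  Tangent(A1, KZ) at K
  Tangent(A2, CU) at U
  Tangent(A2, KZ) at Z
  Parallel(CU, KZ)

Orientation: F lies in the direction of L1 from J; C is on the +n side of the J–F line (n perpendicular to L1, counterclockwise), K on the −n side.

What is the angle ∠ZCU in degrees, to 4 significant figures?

11.93°

The slot axis is L1's direction at -60.0°, so u = (cos -60.0°, sin -60.0°) = (0.5000, -0.8660) and n = (−sin -60.0°, cos -60.0°) = (0.8660, 0.5000). J is at the origin and F lies 44.5 along u from J, so F = 44.5·u = (22.25, -38.54). Tangency of A1 to both parallel lines with radius 4.7 puts C and K at J ± 4.7·n: C = (4.070, 2.350), K = (-4.070, -2.350). Equal radii place U and Z the same way about F: U = F + 4.7·n = (26.32, -36.19), Z = F − 4.7·n = (18.18, -40.89). Then cos ∠ZCU = CZ·CU / (|CZ||CU|), giving 11.93°.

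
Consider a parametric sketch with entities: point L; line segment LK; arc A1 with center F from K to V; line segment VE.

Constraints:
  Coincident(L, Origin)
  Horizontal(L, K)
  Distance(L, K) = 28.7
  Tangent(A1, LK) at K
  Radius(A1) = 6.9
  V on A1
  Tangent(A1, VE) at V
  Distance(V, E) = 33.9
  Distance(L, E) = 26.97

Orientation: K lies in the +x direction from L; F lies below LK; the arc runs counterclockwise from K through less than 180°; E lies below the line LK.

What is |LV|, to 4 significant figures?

23.76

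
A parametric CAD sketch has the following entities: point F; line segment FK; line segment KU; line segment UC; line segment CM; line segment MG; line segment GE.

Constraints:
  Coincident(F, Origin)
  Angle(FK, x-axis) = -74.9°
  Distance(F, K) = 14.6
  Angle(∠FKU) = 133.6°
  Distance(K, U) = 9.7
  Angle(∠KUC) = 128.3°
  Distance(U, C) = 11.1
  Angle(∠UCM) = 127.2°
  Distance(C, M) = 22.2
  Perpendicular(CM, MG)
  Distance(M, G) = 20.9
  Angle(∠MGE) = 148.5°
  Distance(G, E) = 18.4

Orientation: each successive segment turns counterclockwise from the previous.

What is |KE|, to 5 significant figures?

24.930

CM ⟂ MG, so MG runs at 166.00°; with |MG| = 20.9, G = (7.6218, 12.245). ∠MGE = 148.5° gives GE at -162.50° from the x-axis; with |GE| = 18.4, E = (-9.9266, 6.7122). Then |KE| = |E − K| = 24.930.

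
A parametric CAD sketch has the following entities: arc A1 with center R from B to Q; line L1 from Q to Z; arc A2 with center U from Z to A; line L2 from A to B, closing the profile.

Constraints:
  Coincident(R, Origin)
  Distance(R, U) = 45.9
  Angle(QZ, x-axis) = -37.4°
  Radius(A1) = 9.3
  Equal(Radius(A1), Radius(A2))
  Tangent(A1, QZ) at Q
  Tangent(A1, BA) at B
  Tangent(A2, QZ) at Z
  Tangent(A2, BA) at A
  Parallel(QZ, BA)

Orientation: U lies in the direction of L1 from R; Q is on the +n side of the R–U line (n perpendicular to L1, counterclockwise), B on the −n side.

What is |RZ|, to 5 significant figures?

46.833

The slot axis is L1's direction at -37.4°, so u = (cos -37.4°, sin -37.4°) = (0.79441, -0.60738) and n = (−sin -37.4°, cos -37.4°) = (0.60738, 0.79441). R is at the origin and U lies 45.9 along u from R, so U = 45.9·u = (36.464, -27.879). Tangency of A1 to both parallel lines with radius 9.3 puts Q and B at R ± 9.3·n: Q = (5.6486, 7.3881), B = (-5.6486, -7.3881). Equal radii place Z and A the same way about U: Z = U + 9.3·n = (42.112, -20.490), A = U − 9.3·n = (30.815, -35.267). Then |RZ| = |Z − R| = 46.833.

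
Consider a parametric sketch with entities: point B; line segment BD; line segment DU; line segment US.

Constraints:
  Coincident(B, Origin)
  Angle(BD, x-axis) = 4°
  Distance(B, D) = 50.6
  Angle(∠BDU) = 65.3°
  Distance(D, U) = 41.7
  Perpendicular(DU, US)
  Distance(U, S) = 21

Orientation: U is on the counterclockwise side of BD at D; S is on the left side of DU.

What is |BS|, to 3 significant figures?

32.3

B is at the origin; BD runs at 4.0° with length 50.6, so D = 50.6·(cos 4.0°, sin 4.0°) = (50.5, 3.53). ∠BDU = 65.3°, so DU runs at 4.0° + (180° − 65.3°) = 119° from the x-axis; with |DU| = 41.7, U = D + 41.7·(cos 119°, sin 119°) = (30.5, 40.1). DU is perpendicular to US; with |US| = 21.0 on the left of DU, S = U + 21.0·(-0.877, -0.480) = (12.0, 30.0). Then |BS| = |S − B| = 32.3.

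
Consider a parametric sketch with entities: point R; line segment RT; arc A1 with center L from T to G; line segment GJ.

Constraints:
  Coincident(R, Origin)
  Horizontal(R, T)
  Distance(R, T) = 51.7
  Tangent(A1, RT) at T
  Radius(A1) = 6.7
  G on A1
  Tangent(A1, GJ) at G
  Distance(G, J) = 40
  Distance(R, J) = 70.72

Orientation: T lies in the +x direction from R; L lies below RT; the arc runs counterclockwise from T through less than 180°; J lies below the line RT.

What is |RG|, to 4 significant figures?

45.82

R is at the origin; R and T share the same y with |RT| = 51.7 and T on the +x side, so T = (51.70, 0.000). Since A1 is tangent to RT there, LT ⟂ RT, so L = T + (0, -6.7) = (51.70, -6.700). Since LG ⟂ GJ (tangency), |LJ| = √(6.7² + 40.0²) = 40.56 regardless of where G sits on A1. So J lies on both circle(R, 70.72) and circle(L, 40.56); the below-RT intersection is J = (52.62, -47.25). G is the foot of the tangent from J: G = (45.12, -7.957).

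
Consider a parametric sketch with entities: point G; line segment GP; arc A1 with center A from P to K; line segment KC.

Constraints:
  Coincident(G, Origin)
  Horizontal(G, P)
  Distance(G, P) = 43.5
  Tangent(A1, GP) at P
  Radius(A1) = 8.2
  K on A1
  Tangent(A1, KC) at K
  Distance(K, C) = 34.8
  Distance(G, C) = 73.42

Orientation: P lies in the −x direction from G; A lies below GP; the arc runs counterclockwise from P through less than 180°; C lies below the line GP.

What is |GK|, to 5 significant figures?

51.556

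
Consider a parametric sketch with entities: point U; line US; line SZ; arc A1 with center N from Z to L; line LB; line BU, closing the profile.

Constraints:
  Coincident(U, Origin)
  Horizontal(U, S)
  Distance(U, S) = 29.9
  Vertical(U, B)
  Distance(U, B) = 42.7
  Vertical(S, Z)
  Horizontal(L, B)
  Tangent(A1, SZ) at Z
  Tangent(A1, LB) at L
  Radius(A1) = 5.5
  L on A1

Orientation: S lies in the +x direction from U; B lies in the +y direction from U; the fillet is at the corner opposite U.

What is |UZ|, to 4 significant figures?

47.73

U is at the origin; US is horizontal with |US| = 29.9 and S on the +x side, so S = (29.90, 0.000). UB is vertical with |UB| = 42.7 and B on the +y side, so B = (0.000, 42.70). The virtual corner opposite U is at (29.90, 42.70). Tangency of A1 to SZ means the radius NZ is perpendicular to SZ and since A1 is tangent to LB there, NL ⟂ LB, with radius 5.5, so the center N sits 5.5 in from both sides at N = (24.40, 37.20). That places the tangent points at Z = (29.90, 37.20) on SZ and L = (24.40, 42.70) on LB. Then |UZ| = |Z − U| = 47.73.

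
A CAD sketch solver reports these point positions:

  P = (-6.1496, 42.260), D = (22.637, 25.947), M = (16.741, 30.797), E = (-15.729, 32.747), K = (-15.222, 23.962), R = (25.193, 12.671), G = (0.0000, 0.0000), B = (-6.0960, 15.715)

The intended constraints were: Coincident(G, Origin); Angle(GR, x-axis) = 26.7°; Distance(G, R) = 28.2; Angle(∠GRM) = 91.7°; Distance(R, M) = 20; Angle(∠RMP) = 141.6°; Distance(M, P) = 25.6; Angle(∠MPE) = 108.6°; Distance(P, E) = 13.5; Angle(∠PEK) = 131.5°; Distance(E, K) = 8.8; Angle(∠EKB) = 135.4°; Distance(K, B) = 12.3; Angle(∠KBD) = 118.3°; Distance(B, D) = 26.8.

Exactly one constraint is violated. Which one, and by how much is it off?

Distance(B, D) = 26.8 — off by 3.70.

G = (0.00, 0.00) ✓; GR at 26.70° ✓; |GR| = 28.20 ✓; ∠GRM = 91.70° ✓; |RM| = 20.00 ✓; ∠RMP = 141.6° ✓; |MP| = 25.60 ✓; ∠MPE = 108.6° ✓; |PE| = 13.50 ✓; ∠PEK = 131.5° ✓; |EK| = 8.800 ✓; ∠EKB = 135.4° ✓; |KB| = 12.30 ✓; ∠KBD = 118.3° ✓; |BD| = 30.50 ✗.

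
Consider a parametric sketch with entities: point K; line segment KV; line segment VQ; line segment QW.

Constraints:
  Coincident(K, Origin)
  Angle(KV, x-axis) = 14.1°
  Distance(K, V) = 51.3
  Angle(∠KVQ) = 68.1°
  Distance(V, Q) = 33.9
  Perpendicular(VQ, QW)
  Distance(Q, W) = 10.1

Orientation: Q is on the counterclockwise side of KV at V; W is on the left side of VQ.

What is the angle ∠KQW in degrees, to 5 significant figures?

17.235°

∠KVQ = 68.1°, so VQ runs at 14.1° + (180° − 68.1°) = 126.00° from the x-axis; with |VQ| = 33.9, Q = V + 33.9·(cos 126.00°, sin 126.00°) = (29.829, 39.923). The perpendicularity gives QW at right angles to VQ; with |QW| = 10.1 on the left of VQ, W = Q + 10.1·(-0.80902, -0.58779) = (21.657, 33.986). Then cos ∠KQW = QK·QW / (|QK||QW|), giving 17.235°.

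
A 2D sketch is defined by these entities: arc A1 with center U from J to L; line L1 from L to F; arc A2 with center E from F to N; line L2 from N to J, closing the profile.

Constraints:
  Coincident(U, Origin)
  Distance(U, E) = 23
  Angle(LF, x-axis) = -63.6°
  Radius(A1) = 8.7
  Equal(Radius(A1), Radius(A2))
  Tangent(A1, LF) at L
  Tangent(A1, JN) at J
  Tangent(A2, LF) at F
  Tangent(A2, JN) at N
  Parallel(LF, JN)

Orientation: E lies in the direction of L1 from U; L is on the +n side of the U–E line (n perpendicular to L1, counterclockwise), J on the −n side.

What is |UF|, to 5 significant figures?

24.590

Tangency of A1 to both parallel lines with radius 8.7 puts L and J at U ± 8.7·n: L = (7.7927, 3.8683), J = (-7.7927, -3.8683). Equal radii place F and N the same way about E: F = E + 8.7·n = (18.019, -16.733), N = E − 8.7·n = (2.4339, -24.470). Then |UF| = |F − U| = 24.590.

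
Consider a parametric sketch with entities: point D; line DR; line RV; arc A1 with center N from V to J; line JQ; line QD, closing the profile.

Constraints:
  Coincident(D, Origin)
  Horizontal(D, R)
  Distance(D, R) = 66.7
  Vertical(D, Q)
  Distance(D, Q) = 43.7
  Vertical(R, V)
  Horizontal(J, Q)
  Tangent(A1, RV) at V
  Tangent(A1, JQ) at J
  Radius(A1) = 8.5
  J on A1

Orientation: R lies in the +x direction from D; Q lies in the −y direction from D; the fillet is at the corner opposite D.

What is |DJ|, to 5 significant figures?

72.780

D is at the origin; DR is horizontal with |DR| = 66.7 and R on the +x side, so R = (66.700, 0.0000). D and Q share the same x with |DQ| = 43.7 and Q on the −y side, so Q = (0.0000, -43.700). The virtual corner opposite D is at (66.700, -43.700). Since A1 is tangent to RV there, NV ⟂ RV and A1 meets JQ tangentially, so NJ is at right angles to JQ, with radius 8.5, so the center N sits 8.5 in from both sides at N = (58.200, -35.200). That places the tangent points at V = (66.700, -35.200) on RV and J = (58.200, -43.700) on JQ. Then |DJ| = |J − D| = 72.780.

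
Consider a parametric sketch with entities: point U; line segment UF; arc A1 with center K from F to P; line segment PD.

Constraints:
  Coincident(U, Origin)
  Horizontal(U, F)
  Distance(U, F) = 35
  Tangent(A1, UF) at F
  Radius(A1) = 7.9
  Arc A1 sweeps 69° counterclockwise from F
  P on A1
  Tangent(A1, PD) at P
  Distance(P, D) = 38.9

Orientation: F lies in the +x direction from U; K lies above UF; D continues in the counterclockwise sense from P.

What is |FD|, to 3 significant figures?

46.6

On A1, F sits at bearing -90° from K; a 69° counterclockwise sweep puts P at bearing -21°, so P = K + 7.9·(cos -21°, sin -21°) = (42.4, 5.07). The tangent condition forces KP to be normal to PD, so PD runs along (−sin -21°, cos -21°); with |PD| = 38.9, D = (56.3, 41.4). Then |FD| = |D − F| = 46.6.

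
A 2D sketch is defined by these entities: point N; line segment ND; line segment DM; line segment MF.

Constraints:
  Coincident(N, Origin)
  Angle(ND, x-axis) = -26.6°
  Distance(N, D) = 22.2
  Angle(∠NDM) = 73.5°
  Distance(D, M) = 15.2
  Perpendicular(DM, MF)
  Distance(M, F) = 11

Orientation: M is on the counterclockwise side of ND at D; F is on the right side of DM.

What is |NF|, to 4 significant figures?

33.49

N is at the origin; ND runs at -26.6° with length 22.2, so D = 22.2·(cos -26.6°, sin -26.6°) = (19.85, -9.940). ∠NDM = 73.5°, so DM runs at -26.6° + (180° − 73.5°) = 79.90° from the x-axis; with |DM| = 15.2, M = D + 15.2·(cos 79.90°, sin 79.90°) = (22.52, 5.024). DM is perpendicular to MF; with |MF| = 11.0 on the right of DM, F = M + 11.0·(0.9845, -0.1754) = (33.35, 3.095). Then |NF| = |F − N| = 33.49.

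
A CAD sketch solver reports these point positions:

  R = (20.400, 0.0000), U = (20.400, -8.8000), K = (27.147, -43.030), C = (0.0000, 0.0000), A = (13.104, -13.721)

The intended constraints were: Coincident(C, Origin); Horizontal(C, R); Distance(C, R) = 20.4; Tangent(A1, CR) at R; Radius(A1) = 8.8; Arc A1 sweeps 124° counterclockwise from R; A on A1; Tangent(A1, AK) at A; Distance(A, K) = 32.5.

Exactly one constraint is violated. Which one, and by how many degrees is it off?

Tangent(A1, AK) at A — off by 8.40°.

C = (0.00, 0.00) ✓; C.y = 0.00, R.y = 0.00 ✓; |CR| = 20.40 ✓; ∠(UR, RC) = 90.00° ✓; |UR| = 8.800 ✓; bearing(U→A) − bearing(U→R) = 124.0° ✓; |UA| = 8.800 ✓; ∠(UA, AK) = 98.40° ✗; |AK| = 32.50 ✓.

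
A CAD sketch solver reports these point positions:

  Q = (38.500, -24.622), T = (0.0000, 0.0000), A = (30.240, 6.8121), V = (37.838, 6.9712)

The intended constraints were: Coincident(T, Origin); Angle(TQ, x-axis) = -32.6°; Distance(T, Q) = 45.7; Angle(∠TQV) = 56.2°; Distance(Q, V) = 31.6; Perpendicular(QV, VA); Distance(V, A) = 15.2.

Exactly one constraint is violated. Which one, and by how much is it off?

Distance(V, A) = 15.2 — off by 7.60.

T = (0.00, 0.00) ✓; TQ at -32.60° ✓; |TQ| = 45.70 ✓; ∠TQV = 56.20° ✓; |QV| = 31.60 ✓; ∠(QV, VA) = 90.00° ✓; |VA| = 7.600 ✗.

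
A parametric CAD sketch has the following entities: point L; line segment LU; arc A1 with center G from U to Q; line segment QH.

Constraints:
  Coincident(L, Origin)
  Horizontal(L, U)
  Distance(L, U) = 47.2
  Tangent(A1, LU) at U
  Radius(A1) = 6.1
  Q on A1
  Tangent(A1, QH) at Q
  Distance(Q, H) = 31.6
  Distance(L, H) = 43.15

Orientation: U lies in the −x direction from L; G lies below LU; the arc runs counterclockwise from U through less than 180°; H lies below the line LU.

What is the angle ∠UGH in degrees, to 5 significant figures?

144.62°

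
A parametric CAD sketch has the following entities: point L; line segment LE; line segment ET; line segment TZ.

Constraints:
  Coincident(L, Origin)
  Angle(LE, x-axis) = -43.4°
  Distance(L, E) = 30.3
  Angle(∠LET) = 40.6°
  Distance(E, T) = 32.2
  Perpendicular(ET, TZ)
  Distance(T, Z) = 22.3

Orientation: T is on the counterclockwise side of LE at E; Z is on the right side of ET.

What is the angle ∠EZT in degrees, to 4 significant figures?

55.30°

L is at the origin; LE runs at -43.4° with length 30.3, so E = 30.3·(cos -43.4°, sin -43.4°) = (22.02, -20.82). ∠LET = 40.6°, so ET runs at -43.4° + (180° − 40.6°) = 96.00° from the x-axis; with |ET| = 32.2, T = E + 32.2·(cos 96.00°, sin 96.00°) = (18.65, 11.20). The perpendicularity gives TZ at right angles to ET; with |TZ| = 22.3 on the right of ET, Z = T + 22.3·(0.9945, 0.1045) = (40.83, 13.54). Then cos ∠EZT = ZE·ZT / (|ZE||ZT|), giving 55.30°.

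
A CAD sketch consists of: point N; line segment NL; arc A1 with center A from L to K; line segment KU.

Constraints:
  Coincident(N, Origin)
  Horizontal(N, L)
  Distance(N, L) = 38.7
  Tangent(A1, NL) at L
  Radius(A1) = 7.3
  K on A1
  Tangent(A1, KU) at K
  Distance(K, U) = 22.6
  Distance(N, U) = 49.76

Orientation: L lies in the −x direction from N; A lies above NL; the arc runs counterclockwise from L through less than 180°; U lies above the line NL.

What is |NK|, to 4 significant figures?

33.19

N is at the origin; N and L share the same y with |NL| = 38.7 and L on the −x side, so L = (-38.70, 0.000). Since A1 is tangent to NL there, AL ⟂ NL, so A = L + (0, 7.3) = (-38.70, 7.300). Since AK ⟂ KU (tangency), |AU| = √(7.3² + 22.6²) = 23.75 regardless of where K sits on A1. So U lies on both circle(N, 49.76) and circle(A, 23.75); the above-NL intersection is U = (-38.88, 31.05). K is the foot of the tangent from U: K = (-31.77, 9.598).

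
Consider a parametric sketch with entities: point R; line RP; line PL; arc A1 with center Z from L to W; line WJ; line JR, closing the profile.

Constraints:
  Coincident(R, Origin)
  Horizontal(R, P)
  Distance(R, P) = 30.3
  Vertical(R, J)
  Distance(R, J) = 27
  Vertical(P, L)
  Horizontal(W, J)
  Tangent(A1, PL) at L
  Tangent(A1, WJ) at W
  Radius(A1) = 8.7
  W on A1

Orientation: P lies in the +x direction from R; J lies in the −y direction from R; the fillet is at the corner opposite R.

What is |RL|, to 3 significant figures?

35.4

R is at the origin; R and P share the same y with |RP| = 30.3 and P on the +x side, so P = (30.3, 0.00). RJ is vertical with |RJ| = 27.0 and J on the −y side, so J = (0.00, -27.0). The virtual corner opposite R is at (30.3, -27.0). The tangent condition forces ZL to be normal to PL and tangency of A1 to WJ means the radius ZW is perpendicular to WJ, with radius 8.7, so the center Z sits 8.7 in from both sides at Z = (21.6, -18.3). That places the tangent points at L = (30.3, -18.3) on PL and W = (21.6, -27.0) on WJ. Then |RL| = |L − R| = 35.4.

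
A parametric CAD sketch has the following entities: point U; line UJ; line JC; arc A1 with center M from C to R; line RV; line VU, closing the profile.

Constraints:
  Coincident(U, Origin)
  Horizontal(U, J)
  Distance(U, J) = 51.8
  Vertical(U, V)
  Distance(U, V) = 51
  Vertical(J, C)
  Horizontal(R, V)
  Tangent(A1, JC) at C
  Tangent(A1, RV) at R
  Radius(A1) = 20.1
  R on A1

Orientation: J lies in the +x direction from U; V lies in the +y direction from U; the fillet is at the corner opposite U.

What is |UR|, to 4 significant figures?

60.05

U is at the origin; UJ is horizontal with |UJ| = 51.8 and J on the +x side, so J = (51.80, 0.000). UV is vertical with |UV| = 51.0 and V on the +y side, so V = (0.000, 51.00). The virtual corner opposite U is at (51.80, 51.00). Tangency of A1 to JC means the radius MC is perpendicular to JC and since A1 is tangent to RV there, MR ⟂ RV, with radius 20.1, so the center M sits 20.1 in from both sides at M = (31.70, 30.90). That places the tangent points at C = (51.80, 30.90) on JC and R = (31.70, 51.00) on RV. Then |UR| = |R − U| = 60.05.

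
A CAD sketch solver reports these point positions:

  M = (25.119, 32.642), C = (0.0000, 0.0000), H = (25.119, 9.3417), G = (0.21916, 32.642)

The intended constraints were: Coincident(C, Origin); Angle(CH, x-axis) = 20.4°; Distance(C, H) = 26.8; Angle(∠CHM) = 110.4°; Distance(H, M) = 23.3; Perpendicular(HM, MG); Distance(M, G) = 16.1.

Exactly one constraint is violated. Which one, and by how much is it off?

Distance(M, G) = 16.1 — off by 8.80.

C = (0.00, 0.00) ✓; CH at 20.40° ✓; |CH| = 26.80 ✓; ∠CHM = 110.4° ✓; |HM| = 23.30 ✓; ∠(HM, MG) = 90.00° ✓; |MG| = 24.90 ✗.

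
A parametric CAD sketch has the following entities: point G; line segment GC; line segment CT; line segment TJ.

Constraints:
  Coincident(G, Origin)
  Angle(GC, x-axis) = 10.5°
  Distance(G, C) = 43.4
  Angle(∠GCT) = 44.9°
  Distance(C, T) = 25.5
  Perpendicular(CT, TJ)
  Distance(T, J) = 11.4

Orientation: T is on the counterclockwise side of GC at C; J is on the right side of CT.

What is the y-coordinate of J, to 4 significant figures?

31.72

∠GCT = 44.9°, so CT runs at 10.5° + (180° − 44.9°) = 145.6° from the x-axis; with |CT| = 25.5, T = C + 25.5·(cos 145.6°, sin 145.6°) = (21.63, 22.32). CT ⟂ TJ; with |TJ| = 11.4 on the right of CT, J = T + 11.4·(0.5650, 0.8251) = (28.07, 31.72). So J.y = 31.72.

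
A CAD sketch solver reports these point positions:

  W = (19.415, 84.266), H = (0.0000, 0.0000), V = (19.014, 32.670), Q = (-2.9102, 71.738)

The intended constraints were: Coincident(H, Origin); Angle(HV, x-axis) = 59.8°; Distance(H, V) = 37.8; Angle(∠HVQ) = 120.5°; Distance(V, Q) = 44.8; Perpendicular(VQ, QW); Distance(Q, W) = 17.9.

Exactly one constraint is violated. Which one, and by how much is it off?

Distance(Q, W) = 17.9 — off by 7.70.

H = (0.00, 0.00) ✓; HV at 59.80° ✓; |HV| = 37.80 ✓; ∠HVQ = 120.5° ✓; |VQ| = 44.80 ✓; ∠(VQ, QW) = 90.00° ✓; |QW| = 25.60 ✗.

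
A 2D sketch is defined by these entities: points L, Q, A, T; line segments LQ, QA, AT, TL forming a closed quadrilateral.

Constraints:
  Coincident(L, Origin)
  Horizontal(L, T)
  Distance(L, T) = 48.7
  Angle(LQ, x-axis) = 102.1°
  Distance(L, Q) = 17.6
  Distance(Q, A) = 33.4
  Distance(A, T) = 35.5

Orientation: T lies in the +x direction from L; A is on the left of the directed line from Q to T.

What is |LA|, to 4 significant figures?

39.83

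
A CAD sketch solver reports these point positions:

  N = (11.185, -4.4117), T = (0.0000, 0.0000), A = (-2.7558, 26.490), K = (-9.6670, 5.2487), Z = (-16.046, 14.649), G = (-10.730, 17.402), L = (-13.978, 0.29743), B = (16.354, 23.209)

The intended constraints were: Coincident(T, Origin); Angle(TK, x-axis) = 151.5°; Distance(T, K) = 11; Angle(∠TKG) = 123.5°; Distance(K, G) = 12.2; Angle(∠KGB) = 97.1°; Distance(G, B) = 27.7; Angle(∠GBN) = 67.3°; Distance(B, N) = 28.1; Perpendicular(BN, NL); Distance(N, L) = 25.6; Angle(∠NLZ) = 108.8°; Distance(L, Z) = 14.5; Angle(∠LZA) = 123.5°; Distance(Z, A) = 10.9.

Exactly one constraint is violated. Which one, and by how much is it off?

Distance(Z, A) = 10.9 — off by 6.90.

T = (0.00, 0.00) ✓; TK at 151.5° ✓; |TK| = 11.00 ✓; ∠TKG = 123.5° ✓; |KG| = 12.20 ✓; ∠KGB = 97.10° ✓; |GB| = 27.70 ✓; ∠GBN = 67.30° ✓; |BN| = 28.10 ✓; ∠(BN, NL) = 90.00° ✓; |NL| = 25.60 ✓; ∠NLZ = 108.8° ✓; |LZ| = 14.50 ✓; ∠LZA = 123.5° ✓; |ZA| = 17.80 ✗.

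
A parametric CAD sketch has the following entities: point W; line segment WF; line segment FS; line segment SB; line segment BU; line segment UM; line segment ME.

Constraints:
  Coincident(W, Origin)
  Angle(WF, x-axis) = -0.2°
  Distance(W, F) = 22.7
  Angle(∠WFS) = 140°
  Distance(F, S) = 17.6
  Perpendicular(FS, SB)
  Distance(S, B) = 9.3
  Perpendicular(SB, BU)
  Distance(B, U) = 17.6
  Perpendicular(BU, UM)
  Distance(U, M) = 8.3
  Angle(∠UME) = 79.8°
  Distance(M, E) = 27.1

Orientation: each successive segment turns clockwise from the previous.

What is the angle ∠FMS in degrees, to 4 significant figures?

86.75°

SB ⟂ BU, so BU runs at 139.8°; with |BU| = 17.6, U = (16.70, -7.183). BU is perpendicular to UM, so UM runs at 49.80°; with |UM| = 8.3, M = (22.05, -0.8430). Then cos ∠FMS = MF·MS / (|MF||MS|), giving 86.75°.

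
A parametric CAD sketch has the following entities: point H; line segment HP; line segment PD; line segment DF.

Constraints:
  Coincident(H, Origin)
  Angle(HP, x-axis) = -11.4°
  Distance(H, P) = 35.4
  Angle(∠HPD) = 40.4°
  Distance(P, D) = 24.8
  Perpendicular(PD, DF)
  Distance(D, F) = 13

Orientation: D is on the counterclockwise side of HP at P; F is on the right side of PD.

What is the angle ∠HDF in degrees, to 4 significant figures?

174.6°

∠HPD = 40.4°, so PD runs at -11.4° + (180° − 40.4°) = 128.2° from the x-axis; with |PD| = 24.8, D = P + 24.8·(cos 128.2°, sin 128.2°) = (19.37, 12.49). PD ⟂ DF; with |DF| = 13.0 on the right of PD, F = D + 13.0·(0.7859, 0.6184) = (29.58, 20.53). Then cos ∠HDF = DH·DF / (|DH||DF|), giving 174.6°.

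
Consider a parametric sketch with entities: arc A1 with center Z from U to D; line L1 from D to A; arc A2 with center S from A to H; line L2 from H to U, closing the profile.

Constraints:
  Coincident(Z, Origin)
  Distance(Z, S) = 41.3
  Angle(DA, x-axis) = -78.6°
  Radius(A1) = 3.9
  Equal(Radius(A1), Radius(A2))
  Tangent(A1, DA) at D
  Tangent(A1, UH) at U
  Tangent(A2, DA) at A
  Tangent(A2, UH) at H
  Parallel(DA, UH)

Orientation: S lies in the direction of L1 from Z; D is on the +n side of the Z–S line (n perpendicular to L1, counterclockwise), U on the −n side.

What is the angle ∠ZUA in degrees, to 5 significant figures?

79.305°

Tangency of A1 to both parallel lines with radius 3.9 puts D and U at Z ± 3.9·n: D = (3.8231, 0.77086), U = (-3.8231, -0.77086). Equal radii place A and H the same way about S: A = S + 3.9·n = (11.986, -39.714), H = S − 3.9·n = (4.3402, -41.256). Then cos ∠ZUA = UZ·UA / (|UZ||UA|), giving 79.305°.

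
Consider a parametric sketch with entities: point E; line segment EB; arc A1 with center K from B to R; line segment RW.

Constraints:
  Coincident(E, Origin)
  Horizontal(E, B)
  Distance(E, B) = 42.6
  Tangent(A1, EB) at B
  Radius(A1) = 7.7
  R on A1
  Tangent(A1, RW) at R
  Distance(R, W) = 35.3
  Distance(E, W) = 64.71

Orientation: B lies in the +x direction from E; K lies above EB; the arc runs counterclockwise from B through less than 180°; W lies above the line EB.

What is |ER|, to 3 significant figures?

50.9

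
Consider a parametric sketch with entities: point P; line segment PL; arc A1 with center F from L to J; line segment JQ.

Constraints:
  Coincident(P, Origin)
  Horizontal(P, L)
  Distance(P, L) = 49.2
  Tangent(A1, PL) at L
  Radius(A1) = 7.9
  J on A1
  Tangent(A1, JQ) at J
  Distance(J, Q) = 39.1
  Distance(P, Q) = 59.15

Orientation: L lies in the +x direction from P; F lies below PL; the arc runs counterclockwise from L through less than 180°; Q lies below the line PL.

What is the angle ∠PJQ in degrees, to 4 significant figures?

93.68°

P is at the origin; PL is horizontal with |PL| = 49.2 and L on the +x side, so L = (49.20, 0.000). A1 meets PL tangentially, so FL is at right angles to PL, so F = L + (0, -7.9) = (49.20, -7.900). Since FJ ⟂ JQ (tangency), |FQ| = √(7.9² + 39.1²) = 39.89 regardless of where J sits on A1. So Q lies on both circle(P, 59.15) and circle(F, 39.89); the below-PL intersection is Q = (37.24, -45.96). J is the foot of the tangent from Q: J = (41.34, -7.071).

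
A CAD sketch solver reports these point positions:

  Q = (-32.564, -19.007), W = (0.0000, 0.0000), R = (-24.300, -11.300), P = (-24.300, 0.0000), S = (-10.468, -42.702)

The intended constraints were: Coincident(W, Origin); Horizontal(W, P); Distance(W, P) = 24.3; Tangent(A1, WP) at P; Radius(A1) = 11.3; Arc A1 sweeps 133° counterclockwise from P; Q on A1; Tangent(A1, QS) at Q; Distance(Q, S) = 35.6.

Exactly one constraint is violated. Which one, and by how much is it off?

Distance(Q, S) = 35.6 — off by 3.20.

W = (0.00, 0.00) ✓; W.y = 0.00, P.y = 0.00 ✓; |WP| = 24.30 ✓; ∠(RP, PW) = 90.00° ✓; |RP| = 11.30 ✓; bearing(R→Q) − bearing(R→P) = 133.0° ✓; |RQ| = 11.30 ✓; ∠(RQ, QS) = 90.00° ✓; |QS| = 32.40 ✗.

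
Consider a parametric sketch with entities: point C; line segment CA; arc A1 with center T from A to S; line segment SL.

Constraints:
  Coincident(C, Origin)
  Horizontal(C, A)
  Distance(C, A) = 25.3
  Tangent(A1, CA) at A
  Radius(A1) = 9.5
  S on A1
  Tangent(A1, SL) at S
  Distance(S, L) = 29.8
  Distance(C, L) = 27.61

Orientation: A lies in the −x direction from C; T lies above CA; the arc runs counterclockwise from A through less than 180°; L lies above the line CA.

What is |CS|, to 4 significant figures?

18.11

Checks: |TS| = 9.500 ✓; ∠(TS, SL) = 90.00° ✓; |SL| = 29.80 ✓; |CL| = 27.61 ✓.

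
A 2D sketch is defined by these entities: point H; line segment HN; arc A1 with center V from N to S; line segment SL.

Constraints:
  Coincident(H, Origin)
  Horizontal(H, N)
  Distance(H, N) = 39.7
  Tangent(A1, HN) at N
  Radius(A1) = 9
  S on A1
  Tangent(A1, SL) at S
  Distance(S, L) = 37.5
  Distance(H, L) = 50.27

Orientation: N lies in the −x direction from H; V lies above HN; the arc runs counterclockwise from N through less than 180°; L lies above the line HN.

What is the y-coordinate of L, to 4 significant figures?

44.20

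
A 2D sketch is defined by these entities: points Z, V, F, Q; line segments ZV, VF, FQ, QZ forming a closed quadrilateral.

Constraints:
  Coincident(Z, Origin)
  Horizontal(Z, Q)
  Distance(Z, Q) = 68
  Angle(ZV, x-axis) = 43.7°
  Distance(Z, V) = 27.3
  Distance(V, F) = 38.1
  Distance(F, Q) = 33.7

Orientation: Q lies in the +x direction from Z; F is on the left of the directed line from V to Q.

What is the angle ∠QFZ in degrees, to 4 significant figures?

81.98°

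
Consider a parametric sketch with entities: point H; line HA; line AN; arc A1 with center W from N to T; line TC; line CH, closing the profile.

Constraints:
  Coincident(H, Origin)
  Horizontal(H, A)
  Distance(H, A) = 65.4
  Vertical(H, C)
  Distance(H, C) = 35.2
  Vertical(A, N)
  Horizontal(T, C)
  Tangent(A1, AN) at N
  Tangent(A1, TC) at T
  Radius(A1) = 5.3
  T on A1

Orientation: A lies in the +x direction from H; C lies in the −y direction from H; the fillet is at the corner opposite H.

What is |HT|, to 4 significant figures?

69.65

H is at the origin; H and A share the same y with |HA| = 65.4 and A on the +x side, so A = (65.40, 0.000). HC is vertical with |HC| = 35.2 and C on the −y side, so C = (0.000, -35.20). The virtual corner opposite H is at (65.40, -35.20). The tangent condition forces WN to be normal to AN and tangency of A1 to TC means the radius WT is perpendicular to TC, with radius 5.3, so the center W sits 5.3 in from both sides at W = (60.10, -29.90). That places the tangent points at N = (65.40, -29.90) on AN and T = (60.10, -35.20) on TC. Then |HT| = |T − H| = 69.65.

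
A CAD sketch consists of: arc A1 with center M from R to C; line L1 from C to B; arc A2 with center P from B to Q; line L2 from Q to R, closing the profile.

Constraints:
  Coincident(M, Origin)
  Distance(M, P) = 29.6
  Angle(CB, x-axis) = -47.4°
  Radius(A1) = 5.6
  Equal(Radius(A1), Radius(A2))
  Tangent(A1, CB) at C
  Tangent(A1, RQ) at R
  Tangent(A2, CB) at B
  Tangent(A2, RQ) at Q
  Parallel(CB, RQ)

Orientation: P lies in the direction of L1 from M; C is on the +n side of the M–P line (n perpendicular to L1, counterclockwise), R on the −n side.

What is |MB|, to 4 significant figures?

30.13

The slot axis is L1's direction at -47.4°, so u = (cos -47.4°, sin -47.4°) = (0.6769, -0.7361) and n = (−sin -47.4°, cos -47.4°) = (0.7361, 0.6769). M is at the origin and P lies 29.6 along u from M, so P = 29.6·u = (20.04, -21.79). Tangency of A1 to both parallel lines with radius 5.6 puts C and R at M ± 5.6·n: C = (4.122, 3.791), R = (-4.122, -3.791). Equal radii place B and Q the same way about P: B = P + 5.6·n = (24.16, -18.00), Q = P − 5.6·n = (15.91, -25.58). Then |MB| = |B − M| = 30.13.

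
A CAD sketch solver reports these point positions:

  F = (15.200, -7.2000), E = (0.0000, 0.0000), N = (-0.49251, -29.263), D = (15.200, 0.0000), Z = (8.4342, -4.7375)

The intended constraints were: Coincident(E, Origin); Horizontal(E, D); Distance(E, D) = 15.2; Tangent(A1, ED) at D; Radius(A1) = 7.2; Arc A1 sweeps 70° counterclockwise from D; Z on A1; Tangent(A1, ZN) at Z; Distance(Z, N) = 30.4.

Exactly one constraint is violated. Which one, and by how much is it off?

Distance(Z, N) = 30.4 — off by 4.30.

E = (0.00, 0.00) ✓; E.y = 0.00, D.y = 0.00 ✓; |ED| = 15.20 ✓; ∠(FD, DE) = 90.00° ✓; |FD| = 7.200 ✓; bearing(F→Z) − bearing(F→D) = 70.00° ✓; |FZ| = 7.200 ✓; ∠(FZ, ZN) = 90.00° ✓; |ZN| = 26.10 ✗.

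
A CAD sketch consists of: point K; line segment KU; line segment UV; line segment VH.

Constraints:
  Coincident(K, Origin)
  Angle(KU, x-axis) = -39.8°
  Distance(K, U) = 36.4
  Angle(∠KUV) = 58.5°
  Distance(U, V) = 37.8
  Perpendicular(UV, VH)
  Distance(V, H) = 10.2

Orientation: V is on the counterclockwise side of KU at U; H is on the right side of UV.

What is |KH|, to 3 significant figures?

45.3

K is at the origin; KU runs at -39.8° with length 36.4, so U = 36.4·(cos -39.8°, sin -39.8°) = (28.0, -23.3). ∠KUV = 58.5°, so UV runs at -39.8° + (180° − 58.5°) = 81.7° from the x-axis; with |UV| = 37.8, V = U + 37.8·(cos 81.7°, sin 81.7°) = (33.4, 14.1). UV is perpendicular to VH; with |VH| = 10.2 on the right of UV, H = V + 10.2·(0.990, -0.144) = (43.5, 12.6). Then |KH| = |H − K| = 45.3.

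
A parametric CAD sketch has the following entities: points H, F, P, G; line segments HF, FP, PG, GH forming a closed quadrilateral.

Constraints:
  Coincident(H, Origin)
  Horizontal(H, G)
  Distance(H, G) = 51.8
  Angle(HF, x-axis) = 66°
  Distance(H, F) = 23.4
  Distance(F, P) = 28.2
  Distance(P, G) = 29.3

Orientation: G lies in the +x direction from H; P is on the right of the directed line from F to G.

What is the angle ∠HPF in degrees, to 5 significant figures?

53.227°

H is at the origin; HG is horizontal with |HG| = 51.8 and G in +x, so G = (51.8, 0). HF runs at 66.0° with |HF| = 23.4, so F = (9.5176, 21.377). P is determined by |FP| = 28.2 and |PG| = 29.3 together: it lies at the intersection of circle(F, 28.2) and circle(G, 29.3). With |FG| = 47.379, the foot of the radical line on FG is 23.022 from F and the perpendicular offset is √(28.2² − 23.022²) = 16.286. Taking the right-of-FG solution: P = (22.715, -3.5442).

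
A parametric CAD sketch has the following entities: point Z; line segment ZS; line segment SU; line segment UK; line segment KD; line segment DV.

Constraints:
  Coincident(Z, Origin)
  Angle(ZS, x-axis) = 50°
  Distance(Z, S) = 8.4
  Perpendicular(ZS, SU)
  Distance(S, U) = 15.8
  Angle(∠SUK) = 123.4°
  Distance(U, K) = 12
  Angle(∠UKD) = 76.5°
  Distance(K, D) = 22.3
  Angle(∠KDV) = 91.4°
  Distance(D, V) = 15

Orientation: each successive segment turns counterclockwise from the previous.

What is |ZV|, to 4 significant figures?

6.230

Z is at the origin; ZS runs at 50.0° with length 8.4, so S = (5.399, 6.435). The perpendicularity gives SU at right angles to ZS, so SU runs at 140.0°; with |SU| = 15.8, U = (-6.704, 16.59). ∠SUK = 123.4° gives UK at -163.4° from the x-axis; with |UK| = 12.0, K = (-18.20, 13.16). ∠UKD = 76.5° gives KD at -59.90° from the x-axis; with |KD| = 22.3, D = (-7.020, -6.130). ∠KDV = 91.4° gives DV at 28.70° from the x-axis; with |DV| = 15.0, V = (6.137, 1.073). Then |ZV| = |V − Z| = 6.230.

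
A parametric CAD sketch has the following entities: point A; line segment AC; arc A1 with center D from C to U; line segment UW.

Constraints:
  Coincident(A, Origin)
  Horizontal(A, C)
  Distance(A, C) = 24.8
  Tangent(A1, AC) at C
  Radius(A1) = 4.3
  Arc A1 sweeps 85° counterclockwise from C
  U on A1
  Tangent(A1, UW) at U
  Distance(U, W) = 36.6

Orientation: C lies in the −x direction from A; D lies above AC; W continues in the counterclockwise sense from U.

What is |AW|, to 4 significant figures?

43.95

A is at the origin; A and C share the same y with |AC| = 24.8 and C on the −x side, so C = (-24.80, 0.000). The tangent condition forces DC to be normal to AC, so D = C + (0, 4.3) = (-24.80, 4.300). On A1, C sits at bearing -90° from D; an 85° counterclockwise sweep puts U at bearing -5°, so U = D + 4.3·(cos -5°, sin -5°) = (-20.52, 3.925). Since A1 is tangent to UW there, DU ⟂ UW, so UW runs along (−sin -5°, cos -5°); with |UW| = 36.6, W = (-17.33, 40.39). Then |AW| = |W − A| = 43.95.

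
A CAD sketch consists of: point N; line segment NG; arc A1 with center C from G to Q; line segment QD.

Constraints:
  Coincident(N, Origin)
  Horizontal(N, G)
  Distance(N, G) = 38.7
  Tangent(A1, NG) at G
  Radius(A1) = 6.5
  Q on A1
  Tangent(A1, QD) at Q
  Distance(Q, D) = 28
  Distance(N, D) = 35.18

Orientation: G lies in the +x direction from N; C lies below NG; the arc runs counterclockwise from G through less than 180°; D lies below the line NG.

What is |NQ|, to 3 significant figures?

33.1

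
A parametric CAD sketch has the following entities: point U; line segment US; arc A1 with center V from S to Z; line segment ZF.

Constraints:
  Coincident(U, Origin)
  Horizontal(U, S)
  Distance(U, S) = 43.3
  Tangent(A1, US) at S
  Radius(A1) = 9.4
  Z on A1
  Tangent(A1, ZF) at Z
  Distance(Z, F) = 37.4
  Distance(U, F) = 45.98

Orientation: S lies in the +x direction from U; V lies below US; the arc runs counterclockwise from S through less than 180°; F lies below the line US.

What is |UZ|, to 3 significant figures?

35.1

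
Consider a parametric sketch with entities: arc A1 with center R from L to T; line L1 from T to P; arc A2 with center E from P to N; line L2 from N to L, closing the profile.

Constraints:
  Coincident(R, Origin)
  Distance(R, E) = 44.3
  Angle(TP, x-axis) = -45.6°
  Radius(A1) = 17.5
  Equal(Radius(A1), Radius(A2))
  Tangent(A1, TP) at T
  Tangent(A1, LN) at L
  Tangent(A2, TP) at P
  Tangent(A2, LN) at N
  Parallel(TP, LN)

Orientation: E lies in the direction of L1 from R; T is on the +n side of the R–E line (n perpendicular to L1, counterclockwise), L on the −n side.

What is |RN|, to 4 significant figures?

47.63

Tangency of A1 to both parallel lines with radius 17.5 puts T and L at R ± 17.5·n: T = (12.50, 12.24), L = (-12.50, -12.24). Equal radii place P and N the same way about E: P = E + 17.5·n = (43.50, -19.41), N = E − 17.5·n = (18.49, -43.90). Then |RN| = |N − R| = 47.63.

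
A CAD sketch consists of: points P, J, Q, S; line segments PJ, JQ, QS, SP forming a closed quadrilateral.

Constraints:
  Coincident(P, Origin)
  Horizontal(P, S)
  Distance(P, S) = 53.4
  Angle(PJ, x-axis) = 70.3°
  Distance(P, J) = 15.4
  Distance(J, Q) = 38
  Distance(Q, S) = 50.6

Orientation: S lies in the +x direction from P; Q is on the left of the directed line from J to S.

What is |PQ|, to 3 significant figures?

52.8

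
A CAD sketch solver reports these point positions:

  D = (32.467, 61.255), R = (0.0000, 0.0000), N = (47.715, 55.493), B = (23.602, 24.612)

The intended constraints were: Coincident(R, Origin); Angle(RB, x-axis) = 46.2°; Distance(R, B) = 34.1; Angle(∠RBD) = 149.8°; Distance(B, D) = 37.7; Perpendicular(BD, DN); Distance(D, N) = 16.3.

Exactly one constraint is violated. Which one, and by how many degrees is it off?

Perpendicular(BD, DN) — off by 7.10°.

R = (0.00, 0.00) ✓; RB at 46.20° ✓; |RB| = 34.10 ✓; ∠RBD = 149.8° ✓; |BD| = 37.70 ✓; ∠(BD, DN) = 97.10° ✗; |DN| = 16.30 ✓.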